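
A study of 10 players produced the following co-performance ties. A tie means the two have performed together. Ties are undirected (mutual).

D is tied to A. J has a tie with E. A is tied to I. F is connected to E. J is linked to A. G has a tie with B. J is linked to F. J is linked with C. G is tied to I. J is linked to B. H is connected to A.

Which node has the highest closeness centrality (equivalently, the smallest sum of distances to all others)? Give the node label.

J

Farness (sum of distances to all others) for each node — A:14, B:18, C:21, D:22, E:20, F:20, G:21, H:22, I:19, J:13.
The smallest farness is 13, for J, so J has the highest closeness.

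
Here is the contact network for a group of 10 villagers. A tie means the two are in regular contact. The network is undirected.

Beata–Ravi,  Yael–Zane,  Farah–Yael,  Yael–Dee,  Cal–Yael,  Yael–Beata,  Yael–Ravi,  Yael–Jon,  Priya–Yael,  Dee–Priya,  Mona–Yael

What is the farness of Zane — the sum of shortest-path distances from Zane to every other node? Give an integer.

Distances from Zane: Beata:2, Cal:2, Dee:2, Farah:2, Jon:2, Mona:2, Priya:2, Ravi:2, Yael:1.
Sum = 2 + 2 + 2 + 2 + 2 + 2 + 2 + 2 + 1 = 17.

17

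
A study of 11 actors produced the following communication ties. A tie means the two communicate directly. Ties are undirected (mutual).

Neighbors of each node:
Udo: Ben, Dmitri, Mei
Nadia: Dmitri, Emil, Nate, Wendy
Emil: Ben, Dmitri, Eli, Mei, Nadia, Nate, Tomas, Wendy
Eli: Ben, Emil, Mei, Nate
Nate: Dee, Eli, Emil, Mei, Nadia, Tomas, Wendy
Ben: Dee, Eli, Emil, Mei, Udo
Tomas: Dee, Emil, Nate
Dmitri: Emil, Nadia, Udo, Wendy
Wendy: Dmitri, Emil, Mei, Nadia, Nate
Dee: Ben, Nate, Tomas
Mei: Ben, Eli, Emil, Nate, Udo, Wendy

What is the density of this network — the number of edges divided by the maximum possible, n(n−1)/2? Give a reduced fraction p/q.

26/55

There are 26 edges and 11 nodes, so the maximum possible is C(11,2) = 55.
Density = 26/55.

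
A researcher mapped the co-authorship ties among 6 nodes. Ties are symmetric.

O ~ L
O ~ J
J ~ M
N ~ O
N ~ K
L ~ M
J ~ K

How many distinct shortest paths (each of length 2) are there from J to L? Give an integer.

The shortest distance is 2. The length-2 paths are: J–O–L; J–M–L.
That gives 2 distinct shortest paths.

2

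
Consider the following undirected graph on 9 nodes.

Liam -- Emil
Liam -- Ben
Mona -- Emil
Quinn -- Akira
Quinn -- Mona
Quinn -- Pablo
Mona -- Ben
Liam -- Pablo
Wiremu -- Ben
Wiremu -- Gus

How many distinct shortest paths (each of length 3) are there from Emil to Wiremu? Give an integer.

The shortest distance is 3. The length-3 paths are: Emil–Mona–Ben–Wiremu; Emil–Liam–Ben–Wiremu.
That gives 2 distinct shortest paths.

2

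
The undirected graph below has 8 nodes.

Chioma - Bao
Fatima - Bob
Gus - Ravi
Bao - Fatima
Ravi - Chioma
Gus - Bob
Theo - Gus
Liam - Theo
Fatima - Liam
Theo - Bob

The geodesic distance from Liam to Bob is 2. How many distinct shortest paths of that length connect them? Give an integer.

The shortest distance is 2. The length-2 paths are: Liam–Theo–Bob; Liam–Fatima–Bob.
That gives 2 distinct shortest paths.

2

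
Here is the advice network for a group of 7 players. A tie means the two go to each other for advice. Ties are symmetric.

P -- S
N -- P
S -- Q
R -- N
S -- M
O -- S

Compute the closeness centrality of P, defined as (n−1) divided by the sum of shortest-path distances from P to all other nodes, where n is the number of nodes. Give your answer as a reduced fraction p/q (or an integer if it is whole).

Distances from P: M:2, N:1, O:2, Q:2, R:2, S:1. Sum = 10.
n = 7, so closeness = 6/10 = 3/5.

3/5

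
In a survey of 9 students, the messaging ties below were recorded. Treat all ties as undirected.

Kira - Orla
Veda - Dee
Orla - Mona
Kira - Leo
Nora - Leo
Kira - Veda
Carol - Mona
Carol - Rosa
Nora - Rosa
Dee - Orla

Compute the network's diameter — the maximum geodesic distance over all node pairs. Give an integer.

Eccentricity of each node (its greatest distance to any other): Carol:4, Dee:4, Kira:3, Leo:3, Mona:3, Nora:4, Orla:3, Rosa:4, Veda:4.
The maximum eccentricity is 4, realized for instance by the pair Nora–Dee via Nora – Leo – Kira – Orla – Dee. So the diameter is 4.

4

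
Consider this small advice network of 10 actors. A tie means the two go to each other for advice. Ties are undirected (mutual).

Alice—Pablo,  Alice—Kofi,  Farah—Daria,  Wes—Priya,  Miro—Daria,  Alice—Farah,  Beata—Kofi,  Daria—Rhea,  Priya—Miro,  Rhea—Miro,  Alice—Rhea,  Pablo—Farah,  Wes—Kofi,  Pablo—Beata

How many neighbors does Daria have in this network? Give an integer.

Daria is directly tied to Farah, Miro, and Rhea. That is 3 neighbors, so the degree of Daria is 3.

3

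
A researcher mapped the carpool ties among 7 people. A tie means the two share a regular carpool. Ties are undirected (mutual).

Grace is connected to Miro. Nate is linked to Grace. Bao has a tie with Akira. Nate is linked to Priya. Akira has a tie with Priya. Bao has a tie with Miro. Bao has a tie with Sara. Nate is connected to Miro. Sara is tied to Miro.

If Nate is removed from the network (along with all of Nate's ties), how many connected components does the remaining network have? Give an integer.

1

Nate's neighbors (Grace, Miro, and Priya) remain reachable from one another through other ties, so the rest of the network stays in one piece.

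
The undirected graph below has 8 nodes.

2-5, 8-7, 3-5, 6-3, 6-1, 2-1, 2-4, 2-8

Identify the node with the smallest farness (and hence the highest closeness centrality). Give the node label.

Farness (sum of distances to all others) for each node — 1:13, 2:10, 3:16, 4:16, 5:13, 6:16, 7:20, 8:14.
The smallest farness is 10, for 2, so 2 has the highest closeness.

2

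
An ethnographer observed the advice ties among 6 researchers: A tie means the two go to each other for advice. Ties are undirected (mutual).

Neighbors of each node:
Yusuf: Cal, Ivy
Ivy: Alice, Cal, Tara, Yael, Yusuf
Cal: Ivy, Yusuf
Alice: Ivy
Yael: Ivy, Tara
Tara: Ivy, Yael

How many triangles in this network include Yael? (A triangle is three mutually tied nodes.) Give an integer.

1

Yael's neighbors: Ivy and Tara.
Neighbor pairs that are themselves tied: Yael–Ivy–Tara. Each forms one triangle with Yael, for 1 in total.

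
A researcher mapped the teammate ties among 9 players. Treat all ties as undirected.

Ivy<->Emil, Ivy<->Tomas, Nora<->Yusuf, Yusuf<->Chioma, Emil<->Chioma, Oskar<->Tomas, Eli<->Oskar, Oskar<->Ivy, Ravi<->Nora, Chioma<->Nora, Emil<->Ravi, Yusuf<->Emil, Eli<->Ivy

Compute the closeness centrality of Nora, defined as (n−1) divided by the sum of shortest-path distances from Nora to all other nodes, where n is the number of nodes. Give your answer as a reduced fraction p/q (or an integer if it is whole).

Distances from Nora: Chioma:1, Eli:4, Emil:2, Ivy:3, Oskar:4, Ravi:1, Tomas:4, Yusuf:1. Sum = 20.
n = 9, so closeness = 8/20 = 2/5.

2/5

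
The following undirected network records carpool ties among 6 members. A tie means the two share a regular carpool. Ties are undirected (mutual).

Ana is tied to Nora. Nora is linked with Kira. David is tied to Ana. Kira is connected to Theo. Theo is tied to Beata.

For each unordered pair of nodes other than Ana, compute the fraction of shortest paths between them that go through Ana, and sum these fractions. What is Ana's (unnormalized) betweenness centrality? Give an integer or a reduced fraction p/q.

4

Pairs whose geodesics pass through Ana — Kira–David: 1; Theo–David: 1; Nora–David: 1; David–Beata: 1.
All other pairs contribute 0.
Summing the contributions gives betweenness(Ana) = 4.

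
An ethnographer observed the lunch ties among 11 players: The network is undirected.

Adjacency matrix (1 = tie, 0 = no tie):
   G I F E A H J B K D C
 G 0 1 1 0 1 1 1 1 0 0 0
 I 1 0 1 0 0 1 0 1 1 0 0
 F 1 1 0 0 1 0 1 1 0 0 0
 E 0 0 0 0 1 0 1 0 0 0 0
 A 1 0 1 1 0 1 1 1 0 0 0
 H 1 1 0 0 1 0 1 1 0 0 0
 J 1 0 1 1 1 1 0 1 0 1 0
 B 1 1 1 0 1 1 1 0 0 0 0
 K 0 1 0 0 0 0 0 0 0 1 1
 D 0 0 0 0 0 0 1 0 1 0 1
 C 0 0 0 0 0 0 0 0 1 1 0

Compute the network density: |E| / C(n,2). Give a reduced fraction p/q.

5/11

There are 25 edges and 11 nodes, so the maximum possible is C(11,2) = 55.
Density = 25/55 = 5/11.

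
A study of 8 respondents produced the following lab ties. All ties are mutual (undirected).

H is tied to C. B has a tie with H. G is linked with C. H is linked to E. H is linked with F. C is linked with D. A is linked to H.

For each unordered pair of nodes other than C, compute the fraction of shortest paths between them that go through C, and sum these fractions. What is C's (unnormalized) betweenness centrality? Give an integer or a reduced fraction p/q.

Pairs whose geodesics pass through C — A–G: 1; A–D: 1; F–G: 1; F–D: 1; H–G: 1; H–D: 1; E–G: 1; E–D: 1; G–D: 1; G–B: 1; D–B: 1.
All other pairs contribute 0.
Summing the contributions gives betweenness(C) = 11.

11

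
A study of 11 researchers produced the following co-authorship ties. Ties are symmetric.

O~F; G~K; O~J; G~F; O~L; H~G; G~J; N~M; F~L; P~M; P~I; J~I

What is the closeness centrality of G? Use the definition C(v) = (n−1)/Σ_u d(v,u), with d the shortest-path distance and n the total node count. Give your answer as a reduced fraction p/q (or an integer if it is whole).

5/11

Distances from G: F:1, H:1, I:2, J:1, K:1, L:2, M:4, N:5, O:2, P:3. Sum = 22.
n = 11, so closeness = 10/22 = 5/11.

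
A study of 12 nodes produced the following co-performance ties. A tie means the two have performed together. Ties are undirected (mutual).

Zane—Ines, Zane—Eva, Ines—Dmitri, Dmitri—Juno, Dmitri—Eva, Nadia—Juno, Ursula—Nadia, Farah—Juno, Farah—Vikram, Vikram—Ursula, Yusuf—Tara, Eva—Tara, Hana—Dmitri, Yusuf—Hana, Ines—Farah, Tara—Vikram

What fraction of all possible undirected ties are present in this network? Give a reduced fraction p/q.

There are 16 edges and 12 nodes, so the maximum possible is C(12,2) = 66.
Density = 16/66 = 8/33.

8/33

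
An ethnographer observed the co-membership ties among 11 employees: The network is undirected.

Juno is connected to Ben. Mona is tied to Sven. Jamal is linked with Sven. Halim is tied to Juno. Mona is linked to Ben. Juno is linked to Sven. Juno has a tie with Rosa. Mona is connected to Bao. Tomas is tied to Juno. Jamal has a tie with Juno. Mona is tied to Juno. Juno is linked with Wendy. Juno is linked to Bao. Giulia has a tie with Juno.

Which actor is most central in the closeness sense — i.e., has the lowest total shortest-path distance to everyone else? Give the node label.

Farness (sum of distances to all others) for each node — Bao:18, Ben:18, Giulia:19, Halim:19, Jamal:18, Juno:10, Mona:16, Rosa:19, Sven:17, Tomas:19, Wendy:19.
The smallest farness is 10, for Juno, so Juno has the highest closeness.

Juno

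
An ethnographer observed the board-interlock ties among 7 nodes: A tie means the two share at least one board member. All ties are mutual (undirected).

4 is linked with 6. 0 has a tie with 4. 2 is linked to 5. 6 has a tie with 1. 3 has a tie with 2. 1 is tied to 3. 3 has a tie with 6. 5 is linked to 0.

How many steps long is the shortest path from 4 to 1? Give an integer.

One shortest route is 4 – 6 – 1, which uses 2 edges, and 4 and 1 are not directly tied, so nothing shorter exists. So d(4,1) = 2.

2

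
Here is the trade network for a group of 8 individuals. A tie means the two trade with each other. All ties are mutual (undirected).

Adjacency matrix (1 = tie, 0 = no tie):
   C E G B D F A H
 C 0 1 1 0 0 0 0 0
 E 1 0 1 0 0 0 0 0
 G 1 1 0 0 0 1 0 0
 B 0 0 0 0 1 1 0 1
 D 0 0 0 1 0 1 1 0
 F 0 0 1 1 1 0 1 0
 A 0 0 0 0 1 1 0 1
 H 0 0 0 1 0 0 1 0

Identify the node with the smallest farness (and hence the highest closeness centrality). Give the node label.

Farness (sum of distances to all others) for each node — A:13, B:13, C:17, D:13, E:17, F:10, G:12, H:17.
The smallest farness is 10, for F, so F has the highest closeness.

F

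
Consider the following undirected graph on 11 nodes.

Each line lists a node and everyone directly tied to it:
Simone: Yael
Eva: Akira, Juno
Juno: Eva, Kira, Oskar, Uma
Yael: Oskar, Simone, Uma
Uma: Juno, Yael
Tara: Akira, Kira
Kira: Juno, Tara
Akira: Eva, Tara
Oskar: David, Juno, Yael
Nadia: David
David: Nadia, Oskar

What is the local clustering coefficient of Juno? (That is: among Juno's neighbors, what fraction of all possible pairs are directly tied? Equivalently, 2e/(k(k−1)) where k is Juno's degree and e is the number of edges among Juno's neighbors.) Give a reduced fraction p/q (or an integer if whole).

Juno's neighbors: Eva, Kira, Oskar, and Uma (k = 4).
Possible neighbor pairs: C(4,2) = 6. Edges among them: none → e = 0.
Clustering(Juno) = 0/6 = 0.

0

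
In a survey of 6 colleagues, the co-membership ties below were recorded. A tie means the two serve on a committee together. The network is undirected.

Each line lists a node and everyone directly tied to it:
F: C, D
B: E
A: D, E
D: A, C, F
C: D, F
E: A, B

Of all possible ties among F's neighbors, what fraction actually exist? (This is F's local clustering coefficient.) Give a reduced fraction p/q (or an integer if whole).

1

F's neighbors: C and D (k = 2).
Possible neighbor pairs: C(2,2) = 1. Edges among them: C–D → e = 1.
Clustering(F) = 1/1.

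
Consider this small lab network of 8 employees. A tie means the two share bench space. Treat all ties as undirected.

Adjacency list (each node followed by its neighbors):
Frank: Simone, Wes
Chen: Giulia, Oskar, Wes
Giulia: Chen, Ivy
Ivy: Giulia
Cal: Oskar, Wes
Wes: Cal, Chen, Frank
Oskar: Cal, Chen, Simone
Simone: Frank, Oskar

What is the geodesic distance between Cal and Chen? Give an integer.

2

One shortest route is Cal – Wes – Chen, which uses 2 edges, and Cal and Chen are not directly tied, so nothing shorter exists. So d(Cal,Chen) = 2.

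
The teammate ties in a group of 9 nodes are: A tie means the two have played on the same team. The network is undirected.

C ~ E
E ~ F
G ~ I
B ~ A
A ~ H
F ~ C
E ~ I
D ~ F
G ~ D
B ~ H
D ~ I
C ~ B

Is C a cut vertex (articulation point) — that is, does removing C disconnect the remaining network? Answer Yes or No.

Removing C leaves {D, E, F, G, and I} with no path to {A, B, and H}, so the network splits into 2 components. C is a cut vertex.

Yes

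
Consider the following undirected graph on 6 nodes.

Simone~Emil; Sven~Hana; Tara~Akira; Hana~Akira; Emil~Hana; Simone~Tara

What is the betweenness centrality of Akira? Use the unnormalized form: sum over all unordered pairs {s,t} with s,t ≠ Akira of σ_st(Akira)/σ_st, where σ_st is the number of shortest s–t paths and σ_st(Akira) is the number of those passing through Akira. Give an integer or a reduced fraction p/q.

Pairs whose geodesics pass through Akira — Tara–Hana: 1; Tara–Sven: 1.
All other pairs contribute 0.
Summing the contributions gives betweenness(Akira) = 2.

2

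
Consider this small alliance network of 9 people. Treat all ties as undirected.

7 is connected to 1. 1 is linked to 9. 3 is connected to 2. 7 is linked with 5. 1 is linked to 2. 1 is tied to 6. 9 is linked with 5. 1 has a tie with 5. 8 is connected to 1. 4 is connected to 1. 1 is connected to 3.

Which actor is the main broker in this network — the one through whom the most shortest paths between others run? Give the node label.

Unnormalized betweenness of each node: 1:49/2, 2:0, 3:0, 4:0, 5:1/2, 6:0, 7:0, 8:0, 9:0.
1 has the largest value, 49/2, making it the main broker — the node through which the most shortest paths run.

1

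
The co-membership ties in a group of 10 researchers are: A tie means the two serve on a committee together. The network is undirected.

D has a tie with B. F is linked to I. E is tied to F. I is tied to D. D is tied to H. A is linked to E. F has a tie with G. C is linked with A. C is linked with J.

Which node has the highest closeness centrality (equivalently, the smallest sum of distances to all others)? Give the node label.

F

Farness (sum of distances to all others) for each node — A:26, B:34, C:32, D:26, E:22, F:20, G:28, H:34, I:22, J:40.
The smallest farness is 20, for F, so F has the highest closeness.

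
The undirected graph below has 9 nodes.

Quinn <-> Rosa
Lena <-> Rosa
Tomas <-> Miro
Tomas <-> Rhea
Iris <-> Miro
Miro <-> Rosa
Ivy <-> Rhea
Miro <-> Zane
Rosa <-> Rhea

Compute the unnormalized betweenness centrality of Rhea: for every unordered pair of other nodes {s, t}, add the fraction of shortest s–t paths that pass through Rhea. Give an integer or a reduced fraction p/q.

17/2

Pairs whose geodesics pass through Rhea — Tomas–Ivy: 1; Tomas–Rosa: 1/2; Tomas–Quinn: 1/2; Tomas–Lena: 1/2; Ivy–Iris: 2/2; Ivy–Zane: 2/2; Ivy–Rosa: 1; Ivy–Quinn: 1; Ivy–Miro: 2/2; Ivy–Lena: 1.
All other pairs contribute 0.
Summing the contributions gives betweenness(Rhea) = 17/2.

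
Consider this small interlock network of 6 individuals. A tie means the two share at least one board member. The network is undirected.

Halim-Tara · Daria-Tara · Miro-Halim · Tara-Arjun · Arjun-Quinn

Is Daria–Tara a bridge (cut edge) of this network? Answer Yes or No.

Without the Daria–Tara edge there is no alternate route between Daria and Tara, so the network disconnects. It is a bridge.

Yes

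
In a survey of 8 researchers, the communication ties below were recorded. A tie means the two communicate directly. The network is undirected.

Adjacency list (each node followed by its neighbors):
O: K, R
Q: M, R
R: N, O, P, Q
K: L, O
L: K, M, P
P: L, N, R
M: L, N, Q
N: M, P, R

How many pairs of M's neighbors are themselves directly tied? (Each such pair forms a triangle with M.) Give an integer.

M's neighbors are L, N, and Q, but none of them are tied to each other, so no triangle contains M.

0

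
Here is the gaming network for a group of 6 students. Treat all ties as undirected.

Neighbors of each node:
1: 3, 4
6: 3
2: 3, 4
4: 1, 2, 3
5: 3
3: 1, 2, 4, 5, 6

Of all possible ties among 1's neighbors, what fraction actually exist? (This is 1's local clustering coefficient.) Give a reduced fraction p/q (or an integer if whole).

1

1's neighbors: 3 and 4 (k = 2).
Possible neighbor pairs: C(2,2) = 1. Edges among them: 3–4 → e = 1.
Clustering(1) = 1/1.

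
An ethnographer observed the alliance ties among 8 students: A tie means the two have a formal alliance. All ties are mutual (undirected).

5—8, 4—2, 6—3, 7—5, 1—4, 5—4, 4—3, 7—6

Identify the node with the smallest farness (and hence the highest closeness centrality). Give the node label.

4

Farness (sum of distances to all others) for each node — 1:16, 2:16, 3:13, 4:10, 5:11, 6:15, 7:14, 8:17.
The smallest farness is 10, for 4, so 4 has the highest closeness.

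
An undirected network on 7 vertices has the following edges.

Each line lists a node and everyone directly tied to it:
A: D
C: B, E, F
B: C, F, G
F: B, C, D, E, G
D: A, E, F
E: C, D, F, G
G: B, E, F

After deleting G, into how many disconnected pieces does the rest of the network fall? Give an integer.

G's neighbors (B, E, and F) remain reachable from one another through other ties, so the rest of the network stays in one piece.

1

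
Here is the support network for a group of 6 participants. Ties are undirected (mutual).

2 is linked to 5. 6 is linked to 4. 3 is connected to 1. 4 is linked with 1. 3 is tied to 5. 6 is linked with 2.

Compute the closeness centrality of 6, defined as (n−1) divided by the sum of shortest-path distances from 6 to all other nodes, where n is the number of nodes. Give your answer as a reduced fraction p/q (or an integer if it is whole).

5/9

Distances from 6: 1:2, 2:1, 3:3, 4:1, 5:2. Sum = 9.
n = 6, so closeness = 5/9.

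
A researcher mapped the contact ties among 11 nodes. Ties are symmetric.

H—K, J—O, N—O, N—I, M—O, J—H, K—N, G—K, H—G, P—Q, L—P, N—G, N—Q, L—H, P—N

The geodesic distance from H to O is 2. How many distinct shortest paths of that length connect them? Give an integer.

1

The shortest distance is 2, and the only length-2 path is H–J–O. So there is exactly 1 shortest path.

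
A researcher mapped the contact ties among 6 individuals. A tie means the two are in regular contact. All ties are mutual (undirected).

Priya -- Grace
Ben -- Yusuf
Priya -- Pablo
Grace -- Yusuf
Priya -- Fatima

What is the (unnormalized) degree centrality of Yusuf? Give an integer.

Yusuf is directly tied to Ben and Grace. That is 2 neighbors, so the degree of Yusuf is 2.

2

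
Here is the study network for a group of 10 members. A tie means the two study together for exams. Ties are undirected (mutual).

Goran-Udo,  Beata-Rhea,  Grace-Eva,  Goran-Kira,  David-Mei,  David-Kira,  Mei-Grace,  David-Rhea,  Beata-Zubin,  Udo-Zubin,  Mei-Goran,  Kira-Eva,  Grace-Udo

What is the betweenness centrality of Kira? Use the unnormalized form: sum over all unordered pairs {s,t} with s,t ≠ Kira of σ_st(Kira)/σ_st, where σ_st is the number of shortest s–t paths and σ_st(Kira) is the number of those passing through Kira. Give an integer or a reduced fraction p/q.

Pairs whose geodesics pass through Kira — Rhea–Goran: 1/2; Rhea–Eva: 1; Beata–Eva: 1/2; Udo–David: 1/3; Goran–Eva: 1; Goran–David: 1/2; Eva–David: 1.
All other pairs contribute 0.
Summing the contributions gives betweenness(Kira) = 29/6.

29/6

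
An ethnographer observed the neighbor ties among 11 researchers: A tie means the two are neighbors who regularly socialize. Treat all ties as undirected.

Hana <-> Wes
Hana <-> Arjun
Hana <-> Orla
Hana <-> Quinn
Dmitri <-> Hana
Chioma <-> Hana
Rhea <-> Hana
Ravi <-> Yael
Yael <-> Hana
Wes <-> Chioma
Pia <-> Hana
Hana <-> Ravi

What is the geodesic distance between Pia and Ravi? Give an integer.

One shortest route is Pia – Hana – Ravi, which uses 2 edges, and Pia and Ravi are not directly tied, so nothing shorter exists. So d(Pia,Ravi) = 2.

2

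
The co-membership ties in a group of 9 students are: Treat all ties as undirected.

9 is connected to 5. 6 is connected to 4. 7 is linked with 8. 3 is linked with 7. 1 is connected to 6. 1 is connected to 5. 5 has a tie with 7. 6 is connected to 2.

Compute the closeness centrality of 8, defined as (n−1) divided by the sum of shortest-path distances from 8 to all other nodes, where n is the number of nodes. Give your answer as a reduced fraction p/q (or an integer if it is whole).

Distances from 8: 1:3, 2:5, 3:2, 4:5, 5:2, 6:4, 7:1, 9:3. Sum = 25.
n = 9, so closeness = 8/25.

8/25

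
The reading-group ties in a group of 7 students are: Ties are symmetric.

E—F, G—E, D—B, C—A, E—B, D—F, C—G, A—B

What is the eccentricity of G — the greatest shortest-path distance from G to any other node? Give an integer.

3

Distances from G: A:2, B:2, C:1, D:3, E:1, F:2.
The largest is 3 (to D), so the eccentricity of G is 3.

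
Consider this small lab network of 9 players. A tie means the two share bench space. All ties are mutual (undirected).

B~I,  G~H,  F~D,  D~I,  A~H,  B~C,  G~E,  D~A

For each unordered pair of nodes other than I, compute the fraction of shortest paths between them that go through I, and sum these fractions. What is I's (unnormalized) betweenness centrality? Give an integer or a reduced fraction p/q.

Pairs whose geodesics pass through I — C–E: 1; C–H: 1; C–G: 1; C–F: 1; C–D: 1; C–A: 1; B–E: 1; B–H: 1; B–G: 1; B–F: 1; B–D: 1; B–A: 1.
All other pairs contribute 0.
Summing the contributions gives betweenness(I) = 12.

12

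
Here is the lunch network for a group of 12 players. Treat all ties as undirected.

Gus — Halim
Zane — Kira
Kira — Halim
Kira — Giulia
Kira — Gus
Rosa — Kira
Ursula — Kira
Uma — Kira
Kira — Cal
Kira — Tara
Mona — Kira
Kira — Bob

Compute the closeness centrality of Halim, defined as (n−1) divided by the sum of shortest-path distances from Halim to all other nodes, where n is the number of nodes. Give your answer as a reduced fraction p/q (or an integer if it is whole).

11/20

Distances from Halim: Bob:2, Cal:2, Giulia:2, Gus:1, Kira:1, Mona:2, Rosa:2, Tara:2, Uma:2, Ursula:2, Zane:2. Sum = 20.
n = 12, so closeness = 11/20.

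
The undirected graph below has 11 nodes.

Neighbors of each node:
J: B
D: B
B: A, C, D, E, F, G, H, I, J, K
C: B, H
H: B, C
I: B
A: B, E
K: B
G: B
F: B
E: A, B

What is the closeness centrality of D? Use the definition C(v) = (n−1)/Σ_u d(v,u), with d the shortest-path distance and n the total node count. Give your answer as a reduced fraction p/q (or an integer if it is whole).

Distances from D: A:2, B:1, C:2, E:2, F:2, G:2, H:2, I:2, J:2, K:2. Sum = 19.
n = 11, so closeness = 10/19.

10/19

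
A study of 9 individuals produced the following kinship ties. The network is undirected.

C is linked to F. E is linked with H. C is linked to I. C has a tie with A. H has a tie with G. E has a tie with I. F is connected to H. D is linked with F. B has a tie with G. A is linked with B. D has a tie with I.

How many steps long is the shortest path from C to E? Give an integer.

2

One shortest route is C – I – E, which uses 2 edges, and C and E are not directly tied, so nothing shorter exists. So d(C,E) = 2.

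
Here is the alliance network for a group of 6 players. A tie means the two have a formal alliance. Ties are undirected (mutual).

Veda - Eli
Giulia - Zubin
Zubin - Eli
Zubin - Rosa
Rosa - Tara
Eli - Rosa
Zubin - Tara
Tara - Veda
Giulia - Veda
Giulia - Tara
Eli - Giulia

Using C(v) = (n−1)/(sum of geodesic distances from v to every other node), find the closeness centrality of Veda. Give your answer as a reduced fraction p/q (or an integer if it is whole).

Distances from Veda: Eli:1, Giulia:1, Rosa:2, Tara:1, Zubin:2. Sum = 7.
n = 6, so closeness = 5/7.

5/7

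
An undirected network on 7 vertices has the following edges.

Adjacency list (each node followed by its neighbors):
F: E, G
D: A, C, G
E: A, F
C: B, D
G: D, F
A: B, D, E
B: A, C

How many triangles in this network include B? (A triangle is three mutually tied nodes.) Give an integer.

B's neighbors are A and C, but none of them are tied to each other, so no triangle contains B.

0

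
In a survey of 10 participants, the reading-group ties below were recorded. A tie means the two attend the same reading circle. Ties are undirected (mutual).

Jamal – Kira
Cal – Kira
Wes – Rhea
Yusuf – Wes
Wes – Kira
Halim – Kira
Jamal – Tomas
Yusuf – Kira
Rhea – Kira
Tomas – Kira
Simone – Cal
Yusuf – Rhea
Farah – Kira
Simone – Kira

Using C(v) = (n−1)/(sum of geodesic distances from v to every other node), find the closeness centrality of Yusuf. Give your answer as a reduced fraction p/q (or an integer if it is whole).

Distances from Yusuf: Cal:2, Farah:2, Halim:2, Jamal:2, Kira:1, Rhea:1, Simone:2, Tomas:2, Wes:1. Sum = 15.
n = 10, so closeness = 9/15 = 3/5.

3/5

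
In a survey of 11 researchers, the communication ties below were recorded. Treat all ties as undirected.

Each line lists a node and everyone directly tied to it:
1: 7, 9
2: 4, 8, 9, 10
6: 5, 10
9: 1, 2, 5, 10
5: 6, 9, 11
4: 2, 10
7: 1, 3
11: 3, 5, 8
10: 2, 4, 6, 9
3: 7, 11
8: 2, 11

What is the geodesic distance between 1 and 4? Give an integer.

One shortest route is 1 – 9 – 10 – 4, which uses 3 edges, and at distance 2 from 1 we only reach {2, 3, 5, 10}, which does not include 4. So d(1,4) = 3.

3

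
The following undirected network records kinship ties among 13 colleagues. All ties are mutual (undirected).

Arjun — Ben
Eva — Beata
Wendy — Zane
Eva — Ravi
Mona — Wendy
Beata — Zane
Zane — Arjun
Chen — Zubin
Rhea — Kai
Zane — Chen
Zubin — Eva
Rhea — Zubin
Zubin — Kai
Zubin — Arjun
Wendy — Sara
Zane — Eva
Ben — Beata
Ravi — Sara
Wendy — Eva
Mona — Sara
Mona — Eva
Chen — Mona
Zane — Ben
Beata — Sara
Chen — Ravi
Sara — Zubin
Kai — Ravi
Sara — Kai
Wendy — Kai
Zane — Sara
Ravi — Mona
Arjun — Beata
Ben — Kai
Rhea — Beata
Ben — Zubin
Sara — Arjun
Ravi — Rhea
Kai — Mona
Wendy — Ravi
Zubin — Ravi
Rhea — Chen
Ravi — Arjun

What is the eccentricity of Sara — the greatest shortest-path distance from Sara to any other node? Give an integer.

Distances from Sara: Arjun:1, Beata:1, Ben:2, Chen:2, Eva:2, Kai:1, Mona:1, Ravi:1, Rhea:2, Wendy:1, Zane:1, Zubin:1.
The largest is 2 (to Eva, Chen, Rhea, and Ben), so the eccentricity of Sara is 2.

2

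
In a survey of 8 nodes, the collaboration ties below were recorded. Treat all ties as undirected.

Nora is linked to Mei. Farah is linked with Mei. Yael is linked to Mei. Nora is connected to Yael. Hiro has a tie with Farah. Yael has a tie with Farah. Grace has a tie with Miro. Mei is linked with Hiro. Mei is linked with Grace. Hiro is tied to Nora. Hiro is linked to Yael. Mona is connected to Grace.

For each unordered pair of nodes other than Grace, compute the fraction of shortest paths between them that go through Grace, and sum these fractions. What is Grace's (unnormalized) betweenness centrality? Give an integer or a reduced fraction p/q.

11

Pairs whose geodesics pass through Grace — Mona–Miro: 1; Mona–Yael: 1; Mona–Hiro: 1; Mona–Nora: 1; Mona–Mei: 1; Mona–Farah: 1; Miro–Yael: 1; Miro–Hiro: 1; Miro–Nora: 1; Miro–Mei: 1; Miro–Farah: 1.
All other pairs contribute 0.
Summing the contributions gives betweenness(Grace) = 11.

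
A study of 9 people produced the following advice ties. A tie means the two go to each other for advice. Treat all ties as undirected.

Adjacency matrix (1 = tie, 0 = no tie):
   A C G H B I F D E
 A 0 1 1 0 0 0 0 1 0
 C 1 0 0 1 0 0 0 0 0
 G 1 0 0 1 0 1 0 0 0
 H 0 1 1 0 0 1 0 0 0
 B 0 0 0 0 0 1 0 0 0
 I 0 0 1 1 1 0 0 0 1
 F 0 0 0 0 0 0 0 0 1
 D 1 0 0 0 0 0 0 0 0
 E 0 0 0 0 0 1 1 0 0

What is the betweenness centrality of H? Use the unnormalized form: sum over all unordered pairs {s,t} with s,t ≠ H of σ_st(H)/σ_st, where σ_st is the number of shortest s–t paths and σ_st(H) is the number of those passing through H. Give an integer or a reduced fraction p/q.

Pairs whose geodesics pass through H — C–G: 1/2; C–B: 1; C–I: 1; C–F: 1; C–E: 1.
All other pairs contribute 0.
Summing the contributions gives betweenness(H) = 9/2.

9/2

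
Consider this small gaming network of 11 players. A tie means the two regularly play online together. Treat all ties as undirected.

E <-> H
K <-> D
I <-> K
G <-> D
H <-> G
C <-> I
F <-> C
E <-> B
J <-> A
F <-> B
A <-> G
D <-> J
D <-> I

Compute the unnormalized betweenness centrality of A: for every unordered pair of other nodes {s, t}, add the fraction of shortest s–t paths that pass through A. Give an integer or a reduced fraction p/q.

Pairs whose geodesics pass through A — B–J: 1/3; E–J: 1/2; H–J: 1/2; G–J: 1/2.
All other pairs contribute 0.
Summing the contributions gives betweenness(A) = 11/6.

11/6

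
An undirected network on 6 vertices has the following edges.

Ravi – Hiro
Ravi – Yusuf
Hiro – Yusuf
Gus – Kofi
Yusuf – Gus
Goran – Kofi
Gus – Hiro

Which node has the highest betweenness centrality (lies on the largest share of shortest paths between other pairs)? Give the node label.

Unnormalized betweenness of each node: Goran:0, Gus:6, Hiro:3/2, Kofi:4, Ravi:0, Yusuf:3/2.
Gus has the largest value, 6, making it the main broker — the node through which the most shortest paths run.

Gus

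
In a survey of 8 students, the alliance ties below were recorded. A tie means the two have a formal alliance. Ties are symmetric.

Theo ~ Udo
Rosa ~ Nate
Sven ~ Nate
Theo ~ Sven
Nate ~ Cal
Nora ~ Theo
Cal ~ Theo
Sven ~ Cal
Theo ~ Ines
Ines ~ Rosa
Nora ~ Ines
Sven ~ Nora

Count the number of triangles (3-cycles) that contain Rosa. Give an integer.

0

Rosa's neighbors are Ines and Nate, but none of them are tied to each other, so no triangle contains Rosa.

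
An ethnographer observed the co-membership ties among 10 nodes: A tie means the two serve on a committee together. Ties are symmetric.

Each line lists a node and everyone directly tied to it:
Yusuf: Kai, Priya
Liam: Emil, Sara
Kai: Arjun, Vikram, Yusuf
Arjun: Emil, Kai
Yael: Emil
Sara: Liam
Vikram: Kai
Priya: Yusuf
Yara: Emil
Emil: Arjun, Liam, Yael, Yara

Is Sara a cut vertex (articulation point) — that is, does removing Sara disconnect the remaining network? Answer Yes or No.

Even without Sara, every remaining node can still reach every other (the residual graph is connected), so Sara is not a cut vertex.

No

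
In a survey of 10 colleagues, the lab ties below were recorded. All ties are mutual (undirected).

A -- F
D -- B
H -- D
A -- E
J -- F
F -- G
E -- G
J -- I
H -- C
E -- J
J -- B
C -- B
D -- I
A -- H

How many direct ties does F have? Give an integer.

3

F is directly tied to A, G, and J. That is 3 neighbors, so the degree of F is 3.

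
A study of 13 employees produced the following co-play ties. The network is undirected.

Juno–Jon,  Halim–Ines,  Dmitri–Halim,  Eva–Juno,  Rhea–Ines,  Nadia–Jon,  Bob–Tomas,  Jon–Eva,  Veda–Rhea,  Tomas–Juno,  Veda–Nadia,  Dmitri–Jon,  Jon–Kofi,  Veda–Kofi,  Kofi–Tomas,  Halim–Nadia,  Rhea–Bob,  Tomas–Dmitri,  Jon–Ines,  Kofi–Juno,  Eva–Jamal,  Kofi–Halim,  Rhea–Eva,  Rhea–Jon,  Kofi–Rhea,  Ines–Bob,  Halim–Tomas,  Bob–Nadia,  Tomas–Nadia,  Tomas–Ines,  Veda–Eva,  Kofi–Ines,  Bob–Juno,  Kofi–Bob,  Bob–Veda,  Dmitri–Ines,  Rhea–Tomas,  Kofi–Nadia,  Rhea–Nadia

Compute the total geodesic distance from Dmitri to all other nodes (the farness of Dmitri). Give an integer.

Distances from Dmitri: Bob:2, Eva:2, Halim:1, Ines:1, Jamal:3, Jon:1, Juno:2, Kofi:2, Nadia:2, Rhea:2, Tomas:1, Veda:3.
Sum = 2 + 2 + 1 + 1 + 3 + 1 + 2 + 2 + 2 + 2 + 1 + 3 = 22.

22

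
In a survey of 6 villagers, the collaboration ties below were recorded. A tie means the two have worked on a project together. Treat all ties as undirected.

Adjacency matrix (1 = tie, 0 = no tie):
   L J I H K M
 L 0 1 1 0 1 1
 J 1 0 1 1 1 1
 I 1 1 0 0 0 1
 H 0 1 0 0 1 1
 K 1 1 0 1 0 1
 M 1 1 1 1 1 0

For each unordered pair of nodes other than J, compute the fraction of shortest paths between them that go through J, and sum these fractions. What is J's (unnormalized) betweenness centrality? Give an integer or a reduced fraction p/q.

7/6

Pairs whose geodesics pass through J — L–H: 1/3; I–H: 1/2; I–K: 1/3.
All other pairs contribute 0.
Summing the contributions gives betweenness(J) = 7/6.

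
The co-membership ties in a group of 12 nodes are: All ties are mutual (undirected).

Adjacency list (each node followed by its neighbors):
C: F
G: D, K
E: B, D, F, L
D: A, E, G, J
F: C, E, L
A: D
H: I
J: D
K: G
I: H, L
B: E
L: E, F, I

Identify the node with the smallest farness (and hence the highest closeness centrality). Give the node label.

Farness (sum of distances to all others) for each node — A:32, B:30, C:35, D:22, E:20, F:25, G:30, H:42, I:32, J:32, K:40, L:24.
The smallest farness is 20, for E, so E has the highest closeness.

E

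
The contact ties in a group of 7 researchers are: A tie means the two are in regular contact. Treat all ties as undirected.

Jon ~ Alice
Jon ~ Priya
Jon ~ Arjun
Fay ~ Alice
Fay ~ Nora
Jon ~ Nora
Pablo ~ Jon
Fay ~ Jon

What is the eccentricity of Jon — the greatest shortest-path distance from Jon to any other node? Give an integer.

1

Distances from Jon: Alice:1, Arjun:1, Fay:1, Nora:1, Pablo:1, Priya:1.
The largest is 1 (to Alice, Nora, Arjun, Fay, Pablo, and Priya), so the eccentricity of Jon is 1.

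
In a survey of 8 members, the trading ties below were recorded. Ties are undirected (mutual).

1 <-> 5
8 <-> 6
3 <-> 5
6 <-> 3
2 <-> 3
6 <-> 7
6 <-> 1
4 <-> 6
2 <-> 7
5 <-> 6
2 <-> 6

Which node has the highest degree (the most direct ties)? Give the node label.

6

Degrees — 1:2, 2:3, 3:3, 4:1, 5:3, 6:7, 7:2, 8:1.
The maximum is 7, attained only by 6.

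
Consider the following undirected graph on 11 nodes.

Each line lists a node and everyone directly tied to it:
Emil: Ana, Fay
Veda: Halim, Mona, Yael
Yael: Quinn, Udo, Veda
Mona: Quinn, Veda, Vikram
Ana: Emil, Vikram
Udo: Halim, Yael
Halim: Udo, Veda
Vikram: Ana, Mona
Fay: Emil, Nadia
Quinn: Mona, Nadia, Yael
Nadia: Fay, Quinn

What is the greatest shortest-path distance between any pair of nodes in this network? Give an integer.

5

Eccentricity of each node (its greatest distance to any other): Ana:5, Emil:5, Fay:5, Halim:5, Mona:3, Nadia:4, Quinn:3, Udo:5, Veda:4, Vikram:4, Yael:4.
The maximum eccentricity is 5, realized for instance by the pair Udo–Ana via Udo – Yael – Quinn – Mona – Vikram – Ana. So the diameter is 5.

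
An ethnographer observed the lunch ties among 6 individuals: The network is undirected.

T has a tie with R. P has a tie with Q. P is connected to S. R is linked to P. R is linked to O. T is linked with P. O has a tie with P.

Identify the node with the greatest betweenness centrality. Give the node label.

P

Unnormalized betweenness of each node: O:0, P:15/2, Q:0, R:1/2, S:0, T:0.
P has the largest value, 15/2, making it the main broker — the node through which the most shortest paths run.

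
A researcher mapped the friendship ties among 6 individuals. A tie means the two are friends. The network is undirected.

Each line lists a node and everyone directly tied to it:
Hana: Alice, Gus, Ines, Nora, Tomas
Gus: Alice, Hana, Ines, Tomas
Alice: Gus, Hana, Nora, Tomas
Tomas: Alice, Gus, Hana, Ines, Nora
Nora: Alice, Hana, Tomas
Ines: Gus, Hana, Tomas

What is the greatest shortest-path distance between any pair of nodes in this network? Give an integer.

Eccentricity of each node (its greatest distance to any other): Alice:2, Gus:2, Hana:1, Ines:2, Nora:2, Tomas:1.
The maximum eccentricity is 2, realized for instance by the pair Gus–Nora via Gus – Alice – Nora. So the diameter is 2.

2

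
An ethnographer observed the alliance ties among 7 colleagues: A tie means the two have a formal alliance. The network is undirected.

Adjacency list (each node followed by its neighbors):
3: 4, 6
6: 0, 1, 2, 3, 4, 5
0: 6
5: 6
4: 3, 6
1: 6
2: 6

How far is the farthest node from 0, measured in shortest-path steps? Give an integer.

2

Distances from 0: 1:2, 2:2, 3:2, 4:2, 5:2, 6:1.
The largest is 2 (to 3, 2, 5, 1, and 4), so the eccentricity of 0 is 2.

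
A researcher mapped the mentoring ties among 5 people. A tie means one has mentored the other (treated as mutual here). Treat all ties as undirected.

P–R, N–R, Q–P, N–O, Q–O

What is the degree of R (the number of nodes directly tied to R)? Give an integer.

R is directly tied to N and P. That is 2 neighbors, so the degree of R is 2.

2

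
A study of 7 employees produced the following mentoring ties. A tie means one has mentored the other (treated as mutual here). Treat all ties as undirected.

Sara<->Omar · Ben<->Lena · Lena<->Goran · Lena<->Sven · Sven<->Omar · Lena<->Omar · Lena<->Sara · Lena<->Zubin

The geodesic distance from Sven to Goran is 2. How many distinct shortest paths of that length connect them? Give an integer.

1

The shortest distance is 2, and the only length-2 path is Sven–Lena–Goran. So there is exactly 1 shortest path.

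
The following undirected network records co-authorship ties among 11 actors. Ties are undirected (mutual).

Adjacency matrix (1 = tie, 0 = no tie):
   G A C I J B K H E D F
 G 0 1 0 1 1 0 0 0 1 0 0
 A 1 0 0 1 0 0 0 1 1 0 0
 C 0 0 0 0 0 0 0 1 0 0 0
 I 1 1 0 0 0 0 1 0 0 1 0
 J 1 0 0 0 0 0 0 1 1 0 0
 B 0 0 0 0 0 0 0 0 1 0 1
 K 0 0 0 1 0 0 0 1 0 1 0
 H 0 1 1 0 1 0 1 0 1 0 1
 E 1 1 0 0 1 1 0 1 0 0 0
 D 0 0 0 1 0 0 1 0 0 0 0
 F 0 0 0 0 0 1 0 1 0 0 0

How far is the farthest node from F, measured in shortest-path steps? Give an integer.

3

Distances from F: A:2, B:1, C:2, D:3, E:2, G:3, H:1, I:3, J:2, K:2.
The largest is 3 (to G, I, and D), so the eccentricity of F is 3.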